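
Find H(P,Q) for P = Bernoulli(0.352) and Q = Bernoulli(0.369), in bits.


H(P,Q) = -p*log2(q) - (1-p)*log2(1-q). -0.352*log2(0.369) = 0.506284; -0.648*log2(0.631) = 0.430459. H(P,Q) = 0.506284 + 0.430459 = 0.9367

0.9367 bits


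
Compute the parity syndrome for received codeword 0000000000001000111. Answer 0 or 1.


Syndrome = XOR of all bits = 0 XOR 0 XOR 0 XOR 0 XOR 0 XOR 0 XOR 0 XOR 0 XOR 0 XOR 0 XOR 0 XOR 0 XOR 1 XOR 0 XOR 0 XOR 0 XOR 1 XOR 1 XOR 1 = 0

0


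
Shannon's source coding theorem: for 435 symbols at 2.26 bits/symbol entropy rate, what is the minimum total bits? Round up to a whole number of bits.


Minimum bits >= n * H = 435 * 2.26 = 983.1, rounded up to a whole number of bits = 984

984 bits


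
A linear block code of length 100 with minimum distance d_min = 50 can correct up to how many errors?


Correction capability = floor((d-1)/2) = floor((50-1)/2) = 24

24 errors


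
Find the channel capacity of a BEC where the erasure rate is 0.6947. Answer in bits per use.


C = 1 - epsilon = 1 - 0.6947 = 0.3053

0.3053 bits


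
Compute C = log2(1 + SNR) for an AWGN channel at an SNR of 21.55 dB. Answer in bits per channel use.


SNR_linear = 10^(21.55/10) = 142.8894; C = log2(1 + SNR_linear) = log2(1 + 142.8894) = 7.1688

7.1688 bits/channel use


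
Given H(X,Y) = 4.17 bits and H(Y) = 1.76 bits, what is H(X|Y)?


H(X|Y) = H(X,Y) - H(Y) = 4.17 - 1.76 = 2.41

2.41 bits


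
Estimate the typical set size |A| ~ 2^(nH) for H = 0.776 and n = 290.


log2|A_typical| = nH = 290 * 0.776 = 225.04, so |A_typical| ~ 2^225.04 = 5.544e+67

5.544e+67


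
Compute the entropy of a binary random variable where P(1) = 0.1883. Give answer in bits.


H = -p*log2(p) - (1-p)*log2(1-p). -0.1883*log2(0.1883) = 0.453595; -0.8117*log2(0.8117) = 0.244307. H = 0.453595 + 0.244307 = 0.6979

0.6979 bits


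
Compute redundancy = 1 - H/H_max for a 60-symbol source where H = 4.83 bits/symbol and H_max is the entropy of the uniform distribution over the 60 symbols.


H_max = log2(K) = log2(60) = 5.9069 bits/symbol. Redundancy = 1 - H/H_max = 1 - 4.83/5.9069 = 1 - 0.8177 = 0.1823

0.1823


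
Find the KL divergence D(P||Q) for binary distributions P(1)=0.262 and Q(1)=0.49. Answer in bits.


KL = p*log2(p/q) + (1-p)*log2((1-p)/(1-q)) = 0.262*log2(0.262/0.49) + 0.738*log2(0.738/0.51) = 0.1568

0.1568 bits


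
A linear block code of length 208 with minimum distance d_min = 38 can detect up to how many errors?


Detection capability = d_min - 1 = 38 - 1 = 37

37 errors


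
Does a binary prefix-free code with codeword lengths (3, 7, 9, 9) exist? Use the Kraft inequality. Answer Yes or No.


Kraft sum = sum(2^(-l_i)) = 0.1367, need <= 1. Result: satisfied (a binary prefix-free code with these lengths exists)

Yes


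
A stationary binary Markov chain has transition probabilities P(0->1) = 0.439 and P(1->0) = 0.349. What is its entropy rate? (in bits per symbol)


Stationary distribution: pi_0 = p10/(p01+p10) = 0.4429, pi_1 = 0.5571. Entropy rate H' = pi_0*H(p01) + pi_1*H(p10) = 0.4429*0.9892 + 0.5571*0.9332 = 0.958

0.958 bits/symbol


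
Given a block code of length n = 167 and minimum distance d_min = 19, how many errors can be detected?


Detection capability = d_min - 1 = 19 - 1 = 18

18 errors


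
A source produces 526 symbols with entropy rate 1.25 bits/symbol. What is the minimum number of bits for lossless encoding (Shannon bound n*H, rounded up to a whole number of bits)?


Minimum bits >= n * H = 526 * 1.25 = 657.5, rounded up to a whole number of bits = 658

658 bits


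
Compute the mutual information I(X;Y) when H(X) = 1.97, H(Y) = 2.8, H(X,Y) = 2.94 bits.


I(X;Y) = H(X) + H(Y) - H(X,Y) = 1.97 + 2.8 - 2.94 = 1.83

1.83 bits


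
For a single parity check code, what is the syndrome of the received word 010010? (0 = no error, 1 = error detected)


Syndrome = XOR of all bits = 0 XOR 1 XOR 0 XOR 0 XOR 1 XOR 0 = 0

0


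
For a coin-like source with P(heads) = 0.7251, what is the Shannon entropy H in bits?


H = -p*log2(p) - (1-p)*log2(1-p). -0.7251*log2(0.7251) = 0.336264; -0.2749*log2(0.2749) = 0.512145. H = 0.336264 + 0.512145 = 0.8484

0.8484 bits


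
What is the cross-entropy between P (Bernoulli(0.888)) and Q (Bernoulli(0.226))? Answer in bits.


H(P,Q) = -p*log2(q) - (1-p)*log2(1-q). -0.888*log2(0.226) = 1.905298; -0.112*log2(0.774) = 0.041395. H(P,Q) = 1.905298 + 0.041395 = 1.9467

1.9467 bits


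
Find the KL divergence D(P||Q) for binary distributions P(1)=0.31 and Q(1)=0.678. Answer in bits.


KL = p*log2(p/q) + (1-p)*log2((1-p)/(1-q)) = 0.31*log2(0.31/0.678) + 0.69*log2(0.69/0.322) = 0.4087

0.4087 bits


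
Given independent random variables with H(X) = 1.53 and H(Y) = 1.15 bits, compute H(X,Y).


For independent variables, H(X,Y) = H(X) + H(Y) = 1.53 + 1.15 = 2.68

2.68 bits


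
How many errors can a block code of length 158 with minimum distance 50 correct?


Correction capability = floor((d-1)/2) = floor((50-1)/2) = 24

24 errors


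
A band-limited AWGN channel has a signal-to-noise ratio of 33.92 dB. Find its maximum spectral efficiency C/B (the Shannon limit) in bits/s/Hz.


SNR_linear = 10^(33.92/10) = 2466.0393; C/B = log2(1 + SNR_linear) = log2(1 + 2466.0393) = 11.2686

11.2686 bits/s/Hz


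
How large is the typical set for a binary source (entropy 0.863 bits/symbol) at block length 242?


log2|A_typical| = nH = 242 * 0.863 = 208.846, so |A_typical| ~ 2^208.846 = 7.395e+62

7.395e+62


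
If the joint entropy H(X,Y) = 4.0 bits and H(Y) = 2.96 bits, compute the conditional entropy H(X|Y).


H(X|Y) = H(X,Y) - H(Y) = 4.0 - 2.96 = 1.04

1.04 bits


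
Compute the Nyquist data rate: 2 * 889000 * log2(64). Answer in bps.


Rate = 2 * B * log2(M) = 2 * 889000 * 6.0 = 10668000.0

10668000.0 bps


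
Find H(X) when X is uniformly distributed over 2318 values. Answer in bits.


H = log2(n) = log2(2318) = 11.1787

11.1787 bits


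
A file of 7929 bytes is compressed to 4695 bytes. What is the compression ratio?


Ratio = original / compressed = 7929 / 4695 = 1.6888

1.6888


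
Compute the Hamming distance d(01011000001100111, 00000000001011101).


Count differing positions: . ^ . ^ ^ . . . . . . ^ ^ ^ . ^ . = 7 differences

7


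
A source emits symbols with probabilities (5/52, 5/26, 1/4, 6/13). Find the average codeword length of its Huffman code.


Huffman construction (repeatedly merge the two least-probable nodes; each merge adds 1 bit to every symbol beneath it): 5/52 + 5/26 = 15/52; 1/4 + 15/52 = 7/13; 6/13 + 7/13 = 1. Resulting codeword lengths (in the order the probabilities were given): (3, 3, 2, 1). L_avg = sum(p_i * l_i) = 5/52*3 + 5/26*3 + 1/4*2 + 6/13*1 = 95/52 = 1.8269

1.8269 bits


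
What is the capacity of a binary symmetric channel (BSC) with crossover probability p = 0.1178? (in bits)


H(p) = -p*log2(p) - (1-p)*log2(1-p) = -0.1178*log2(0.1178) - 0.8822*log2(0.8822) = 0.363482 + 0.159521 = 0.523. C = 1 - H(p) = 1 - 0.523 = 0.477

0.477 bits


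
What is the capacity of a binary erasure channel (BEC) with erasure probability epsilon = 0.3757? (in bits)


C = 1 - epsilon = 1 - 0.3757 = 0.6243

0.6243 bits


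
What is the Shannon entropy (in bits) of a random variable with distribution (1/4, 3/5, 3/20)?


H = -sum(p_i * log2(p_i)). Terms: -(1/4)*log2(1/4) = 0.500000; -(3/5)*log2(3/5) = 0.442179; -(3/20)*log2(3/20) = 0.410545. H = 0.500000 + 0.442179 + 0.410545 = 1.3527

1.3527 bits


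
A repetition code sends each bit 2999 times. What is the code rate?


Rate = k/n = 1/2999

1/2999


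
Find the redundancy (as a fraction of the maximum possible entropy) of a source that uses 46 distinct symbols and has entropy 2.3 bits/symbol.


H_max = log2(K) = log2(46) = 5.5236 bits/symbol. Redundancy = 1 - H/H_max = 1 - 2.3/5.5236 = 1 - 0.4164 = 0.5836

0.5836


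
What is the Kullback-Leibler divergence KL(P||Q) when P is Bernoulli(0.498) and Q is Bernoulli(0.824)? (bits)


KL = p*log2(p/q) + (1-p)*log2((1-p)/(1-q)) = 0.498*log2(0.498/0.824) + 0.502*log2(0.502/0.176) = 0.3973

0.3973 bits


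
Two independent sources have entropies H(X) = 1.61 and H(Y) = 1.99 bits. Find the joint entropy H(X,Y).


For independent variables, H(X,Y) = H(X) + H(Y) = 1.61 + 1.99 = 3.6

3.6 bits


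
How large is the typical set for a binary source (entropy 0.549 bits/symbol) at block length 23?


log2|A_typical| = nH = 23 * 0.549 = 12.627, so |A_typical| ~ 2^12.627 = 6.326e+03

6.326e+03


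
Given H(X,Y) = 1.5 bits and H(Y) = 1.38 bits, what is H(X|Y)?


H(X|Y) = H(X,Y) - H(Y) = 1.5 - 1.38 = 0.12

0.12 bits


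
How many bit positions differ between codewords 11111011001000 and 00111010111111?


Count differing positions: ^ ^ . . . . . ^ ^ ^ . ^ ^ ^ = 8 differences

8


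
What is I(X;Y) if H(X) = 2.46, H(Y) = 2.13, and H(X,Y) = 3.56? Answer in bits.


I(X;Y) = H(X) + H(Y) - H(X,Y) = 2.46 + 2.13 - 3.56 = 1.03

1.03 bits


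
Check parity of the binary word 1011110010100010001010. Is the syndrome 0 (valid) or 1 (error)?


Syndrome = XOR of all bits = 1 XOR 0 XOR 1 XOR 1 XOR 1 XOR 1 XOR 0 XOR 0 XOR 1 XOR 0 XOR 1 XOR 0 XOR 0 XOR 0 XOR 1 XOR 0 XOR 0 XOR 0 XOR 1 XOR 0 XOR 1 XOR 0 = 0

0


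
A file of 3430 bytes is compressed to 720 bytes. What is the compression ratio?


Ratio = original / compressed = 3430 / 720 = 4.7639

4.7639


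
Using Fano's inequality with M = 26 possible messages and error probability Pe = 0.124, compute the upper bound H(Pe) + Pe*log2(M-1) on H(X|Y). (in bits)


H(Pe) = -Pe*log2(Pe) - (1-Pe)*log2(1-Pe) = -0.124*log2(0.124) - 0.876*log2(0.876) = 0.373437 + 0.167314 = 0.5408. Pe*log2(M-1) = 0.124*log2(25) = 0.575838. Bound = H(Pe) + Pe*log2(M-1) = 0.373437 + 0.167314 + 0.575838 = 1.1166

1.1166 bits


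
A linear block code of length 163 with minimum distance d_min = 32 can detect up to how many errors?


Detection capability = d_min - 1 = 32 - 1 = 31

31 errors


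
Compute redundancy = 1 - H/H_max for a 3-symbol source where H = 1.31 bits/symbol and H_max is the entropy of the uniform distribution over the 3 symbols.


H_max = log2(K) = log2(3) = 1.585 bits/symbol. Redundancy = 1 - H/H_max = 1 - 1.31/1.585 = 1 - 0.8265 = 0.1735

0.1735


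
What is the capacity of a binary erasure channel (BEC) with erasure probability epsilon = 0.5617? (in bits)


C = 1 - epsilon = 1 - 0.5617 = 0.4383

0.4383 bits


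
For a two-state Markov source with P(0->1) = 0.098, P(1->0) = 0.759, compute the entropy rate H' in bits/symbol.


Stationary distribution: pi_0 = p10/(p01+p10) = 0.8856, pi_1 = 0.1144. Entropy rate H' = pi_0*H(p01) + pi_1*H(p10) = 0.8856*0.4626 + 0.1144*0.7967 = 0.5008

0.5008 bits/symbol


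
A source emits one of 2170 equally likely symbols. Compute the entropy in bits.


H = log2(n) = log2(2170) = 11.0835

11.0835 bits


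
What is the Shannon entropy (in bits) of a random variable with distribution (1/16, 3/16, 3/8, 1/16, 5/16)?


H = -sum(p_i * log2(p_i)). Terms: -(1/16)*log2(1/16) = 0.250000; -(3/16)*log2(3/16) = 0.452820; -(3/8)*log2(3/8) = 0.530639; -(1/16)*log2(1/16) = 0.250000; -(5/16)*log2(5/16) = 0.524397. H = 0.250000 + 0.452820 + 0.530639 + 0.250000 + 0.524397 = 2.0079

2.0079 bits


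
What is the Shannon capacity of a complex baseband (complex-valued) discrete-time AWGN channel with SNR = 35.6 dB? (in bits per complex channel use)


SNR_linear = 10^(35.6/10) = 3630.7805; C = log2(1 + SNR_linear) = log2(1 + 3630.7805) = 11.8265

11.8265 bits/channel use


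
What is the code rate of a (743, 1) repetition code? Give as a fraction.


Rate = k/n = 1/743

1/743


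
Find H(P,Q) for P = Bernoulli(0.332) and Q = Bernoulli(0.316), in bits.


H(P,Q) = -p*log2(q) - (1-p)*log2(1-q). -0.332*log2(0.316) = 0.551785; -0.668*log2(0.684) = 0.366018. H(P,Q) = 0.551785 + 0.366018 = 0.9178

0.9178 bits


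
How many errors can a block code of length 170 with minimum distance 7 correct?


Correction capability = floor((d-1)/2) = floor((7-1)/2) = 3

3 errors


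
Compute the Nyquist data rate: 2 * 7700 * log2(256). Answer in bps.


Rate = 2 * B * log2(M) = 2 * 7700 * 8.0 = 123200.0

123200.0 bps


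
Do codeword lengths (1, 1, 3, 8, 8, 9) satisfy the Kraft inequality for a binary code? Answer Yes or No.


Kraft sum = sum(2^(-l_i)) = 1.1348, need <= 1. Result: violated (a binary prefix-free code with these lengths cannot exist)

No


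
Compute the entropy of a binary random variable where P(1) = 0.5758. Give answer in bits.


H = -p*log2(p) - (1-p)*log2(1-p). -0.5758*log2(0.5758) = 0.458544; -0.4242*log2(0.4242) = 0.524813. H = 0.458544 + 0.524813 = 0.9834

0.9834 bits


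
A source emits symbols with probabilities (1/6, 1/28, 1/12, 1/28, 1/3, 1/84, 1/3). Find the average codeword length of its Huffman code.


Huffman construction (repeatedly merge the two least-probable nodes; each merge adds 1 bit to every symbol beneath it): 1/84 + 1/28 = 1/21; 1/28 + 1/21 = 1/12; 1/12 + 1/12 = 1/6; 1/6 + 1/6 = 1/3; 1/3 + 1/3 = 2/3; 1/3 + 2/3 = 1. Resulting codeword lengths (in the order the probabilities were given): (2, 5, 3, 4, 2, 5, 2). L_avg = sum(p_i * l_i) = 1/6*2 + 1/28*5 + 1/12*3 + 1/28*4 + 1/3*2 + 1/84*5 + 1/3*2 = 193/84 = 2.2976

2.2976 bits


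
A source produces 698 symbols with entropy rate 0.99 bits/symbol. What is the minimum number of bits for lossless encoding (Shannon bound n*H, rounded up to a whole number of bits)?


Minimum bits >= n * H = 698 * 0.99 = 691.02, rounded up to a whole number of bits = 692

692 bits


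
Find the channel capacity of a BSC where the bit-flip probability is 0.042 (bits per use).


H(p) = -p*log2(p) - (1-p)*log2(1-p) = -0.042*log2(0.042) - 0.958*log2(0.958) = 0.192086 + 0.059303 = 0.2514. C = 1 - H(p) = 1 - 0.2514 = 0.7486

0.7486 bits


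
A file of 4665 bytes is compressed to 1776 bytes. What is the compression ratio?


Ratio = original / compressed = 4665 / 1776 = 2.6267

2.6267


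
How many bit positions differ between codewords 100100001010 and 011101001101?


Count differing positions: ^ ^ ^ . . ^ . . . ^ ^ ^ = 7 differences

7


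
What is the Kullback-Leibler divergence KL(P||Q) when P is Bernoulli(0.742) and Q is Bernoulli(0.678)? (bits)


KL = p*log2(p/q) + (1-p)*log2((1-p)/(1-q)) = 0.742*log2(0.742/0.678) + 0.258*log2(0.258/0.322) = 0.0141

0.0141 bits


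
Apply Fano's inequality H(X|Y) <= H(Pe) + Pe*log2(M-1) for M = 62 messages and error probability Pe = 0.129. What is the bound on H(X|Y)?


H(Pe) = -Pe*log2(Pe) - (1-Pe)*log2(1-Pe) = -0.129*log2(0.129) - 0.871*log2(0.871) = 0.381138 + 0.173551 = 0.5547. Pe*log2(M-1) = 0.129*log2(61) = 0.765065. Bound = H(Pe) + Pe*log2(M-1) = 0.381138 + 0.173551 + 0.765065 = 1.3198

1.3198 bits


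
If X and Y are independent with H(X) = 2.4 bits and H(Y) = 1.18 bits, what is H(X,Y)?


For independent variables, H(X,Y) = H(X) + H(Y) = 2.4 + 1.18 = 3.58

3.58 bits


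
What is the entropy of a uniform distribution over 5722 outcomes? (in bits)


H = log2(n) = log2(5722) = 12.4823

12.4823 bits


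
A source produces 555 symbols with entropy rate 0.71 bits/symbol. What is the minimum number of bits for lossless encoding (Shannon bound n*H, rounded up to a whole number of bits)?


Minimum bits >= n * H = 555 * 0.71 = 394.05, rounded up to a whole number of bits = 395

395 bits


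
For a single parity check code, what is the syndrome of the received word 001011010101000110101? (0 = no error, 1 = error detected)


Syndrome = XOR of all bits = 0 XOR 0 XOR 1 XOR 0 XOR 1 XOR 1 XOR 0 XOR 1 XOR 0 XOR 1 XOR 0 XOR 1 XOR 0 XOR 0 XOR 0 XOR 1 XOR 1 XOR 0 XOR 1 XOR 0 XOR 1 = 0

0


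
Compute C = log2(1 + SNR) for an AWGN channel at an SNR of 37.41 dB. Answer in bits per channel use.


SNR_linear = 10^(37.41/10) = 5508.077; C = log2(1 + SNR_linear) = log2(1 + 5508.077) = 12.4276

12.4276 bits/channel use


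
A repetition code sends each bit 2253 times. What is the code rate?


Rate = k/n = 1/2253

1/2253


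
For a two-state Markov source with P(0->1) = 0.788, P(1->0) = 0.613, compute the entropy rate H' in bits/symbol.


Stationary distribution: pi_0 = p10/(p01+p10) = 0.4375, pi_1 = 0.5625. Entropy rate H' = pi_0*H(p01) + pi_1*H(p10) = 0.4375*0.7453 + 0.5625*0.9628 = 0.8676

0.8676 bits/symbol


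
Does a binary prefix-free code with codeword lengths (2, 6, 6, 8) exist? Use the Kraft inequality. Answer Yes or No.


Kraft sum = sum(2^(-l_i)) = 0.2852, need <= 1. Result: satisfied (a binary prefix-free code with these lengths exists)

Yes


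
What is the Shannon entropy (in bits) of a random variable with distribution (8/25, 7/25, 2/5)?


H = -sum(p_i * log2(p_i)). Terms: -(8/25)*log2(8/25) = 0.526034; -(7/25)*log2(7/25) = 0.514220; -(2/5)*log2(2/5) = 0.528771. H = 0.526034 + 0.514220 + 0.528771 = 1.569

1.569 bits


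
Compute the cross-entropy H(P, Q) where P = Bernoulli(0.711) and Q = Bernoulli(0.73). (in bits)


H(P,Q) = -p*log2(q) - (1-p)*log2(1-q). -0.711*log2(0.73) = 0.322816; -0.289*log2(0.27) = 0.545912. H(P,Q) = 0.322816 + 0.545912 = 0.8687

0.8687 bits


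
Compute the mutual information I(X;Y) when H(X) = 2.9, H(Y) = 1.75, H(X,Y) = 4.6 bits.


I(X;Y) = H(X) + H(Y) - H(X,Y) = 2.9 + 1.75 - 4.6 = 0.05

0.05 bits


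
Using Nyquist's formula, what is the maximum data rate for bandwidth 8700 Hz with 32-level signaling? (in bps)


Rate = 2 * B * log2(M) = 2 * 8700 * 5.0 = 87000.0

87000.0 bps


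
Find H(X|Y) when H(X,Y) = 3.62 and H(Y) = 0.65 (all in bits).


H(X|Y) = H(X,Y) - H(Y) = 3.62 - 0.65 = 2.97

2.97 bits


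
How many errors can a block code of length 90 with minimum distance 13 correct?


Correction capability = floor((d-1)/2) = floor((13-1)/2) = 6

6 errors


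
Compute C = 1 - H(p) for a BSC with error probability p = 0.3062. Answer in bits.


H(p) = -p*log2(p) - (1-p)*log2(1-p) = -0.3062*log2(0.3062) - 0.6938*log2(0.6938) = 0.522822 + 0.365916 = 0.8887. C = 1 - H(p) = 1 - 0.8887 = 0.1113

0.1113 bits


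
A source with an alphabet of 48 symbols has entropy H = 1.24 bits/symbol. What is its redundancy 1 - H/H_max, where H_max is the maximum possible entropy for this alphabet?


H_max = log2(K) = log2(48) = 5.585 bits/symbol. Redundancy = 1 - H/H_max = 1 - 1.24/5.585 = 1 - 0.222 = 0.778

0.778


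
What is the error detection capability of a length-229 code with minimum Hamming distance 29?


Detection capability = d_min - 1 = 29 - 1 = 28

28 errors


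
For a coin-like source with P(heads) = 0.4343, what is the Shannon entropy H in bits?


H = -p*log2(p) - (1-p)*log2(1-p). -0.4343*log2(0.4343) = 0.522565; -0.5657*log2(0.5657) = 0.464944. H = 0.522565 + 0.464944 = 0.9875

0.9875 bits


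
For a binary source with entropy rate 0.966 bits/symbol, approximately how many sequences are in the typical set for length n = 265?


log2|A_typical| = nH = 265 * 0.966 = 255.99, so |A_typical| ~ 2^255.99 = 1.150e+77

1.150e+77


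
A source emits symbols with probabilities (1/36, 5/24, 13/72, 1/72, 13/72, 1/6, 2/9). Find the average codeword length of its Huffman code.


Huffman construction (repeatedly merge the two least-probable nodes; each merge adds 1 bit to every symbol beneath it): 1/72 + 1/36 = 1/24; 1/24 + 1/6 = 5/24; 13/72 + 13/72 = 13/36; 5/24 + 5/24 = 5/12; 2/9 + 13/36 = 7/12; 5/12 + 7/12 = 1. Resulting codeword lengths (in the order the probabilities were given): (4, 2, 3, 4, 3, 3, 2). L_avg = sum(p_i * l_i) = 1/36*4 + 5/24*2 + 13/72*3 + 1/72*4 + 13/72*3 + 1/6*3 + 2/9*2 = 47/18 = 2.6111

2.6111 bits


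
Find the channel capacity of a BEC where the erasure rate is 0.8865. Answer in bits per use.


C = 1 - epsilon = 1 - 0.8865 = 0.1135

0.1135 bits


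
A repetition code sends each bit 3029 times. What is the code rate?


Rate = k/n = 1/3029

1/3029


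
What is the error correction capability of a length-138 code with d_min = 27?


Correction capability = floor((d-1)/2) = floor((27-1)/2) = 13

13 errors


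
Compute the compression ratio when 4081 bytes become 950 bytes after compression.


Ratio = original / compressed = 4081 / 950 = 4.2958

4.2958


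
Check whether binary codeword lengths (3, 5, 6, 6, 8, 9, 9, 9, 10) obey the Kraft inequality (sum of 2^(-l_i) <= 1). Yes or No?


Kraft sum = sum(2^(-l_i)) = 0.1982, need <= 1. Result: satisfied (a binary prefix-free code with these lengths exists)

Yes


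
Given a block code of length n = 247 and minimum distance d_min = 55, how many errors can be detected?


Detection capability = d_min - 1 = 55 - 1 = 54

54 errors


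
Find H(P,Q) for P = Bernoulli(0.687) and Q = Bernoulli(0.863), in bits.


H(P,Q) = -p*log2(q) - (1-p)*log2(1-q). -0.687*log2(0.863) = 0.146034; -0.313*log2(0.137) = 0.897606. H(P,Q) = 0.146034 + 0.897606 = 1.0436

1.0436 bits


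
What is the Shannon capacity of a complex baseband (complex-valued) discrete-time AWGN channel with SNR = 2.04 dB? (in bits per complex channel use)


SNR_linear = 10^(2.04/10) = 1.5996; C = log2(1 + SNR_linear) = log2(1 + 1.5996) = 1.3783

1.3783 bits/channel use


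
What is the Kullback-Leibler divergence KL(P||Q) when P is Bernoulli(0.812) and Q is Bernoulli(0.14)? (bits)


KL = p*log2(p/q) + (1-p)*log2((1-p)/(1-q)) = 0.812*log2(0.812/0.14) + 0.188*log2(0.188/0.86) = 1.6469

1.6469 bits


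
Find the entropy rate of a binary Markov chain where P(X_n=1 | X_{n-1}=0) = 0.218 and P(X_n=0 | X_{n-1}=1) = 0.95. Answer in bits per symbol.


Stationary distribution: pi_0 = p10/(p01+p10) = 0.8134, pi_1 = 0.1866. Entropy rate H' = pi_0*H(p01) + pi_1*H(p10) = 0.8134*0.7565 + 0.1866*0.2864 = 0.6688

0.6688 bits/symbol


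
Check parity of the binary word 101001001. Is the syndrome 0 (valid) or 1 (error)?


Syndrome = XOR of all bits = 1 XOR 0 XOR 1 XOR 0 XOR 0 XOR 1 XOR 0 XOR 0 XOR 1 = 0

0


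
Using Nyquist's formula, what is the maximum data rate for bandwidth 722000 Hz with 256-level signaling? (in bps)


Rate = 2 * B * log2(M) = 2 * 722000 * 8.0 = 11552000.0

11552000.0 bps


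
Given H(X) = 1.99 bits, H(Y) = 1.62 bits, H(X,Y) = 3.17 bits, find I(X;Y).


I(X;Y) = H(X) + H(Y) - H(X,Y) = 1.99 + 1.62 - 3.17 = 0.44

0.44 bits


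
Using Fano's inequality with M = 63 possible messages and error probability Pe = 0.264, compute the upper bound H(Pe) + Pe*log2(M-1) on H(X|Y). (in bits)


H(Pe) = -Pe*log2(Pe) - (1-Pe)*log2(1-Pe) = -0.264*log2(0.264) - 0.736*log2(0.736) = 0.507247 + 0.325476 = 0.8327. Pe*log2(M-1) = 0.264*log2(62) = 1.571908. Bound = H(Pe) + Pe*log2(M-1) = 0.507247 + 0.325476 + 1.571908 = 2.4046

2.4046 bits


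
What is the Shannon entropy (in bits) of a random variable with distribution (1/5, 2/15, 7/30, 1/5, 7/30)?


H = -sum(p_i * log2(p_i)). Terms: -(1/5)*log2(1/5) = 0.464386; -(2/15)*log2(2/15) = 0.387585; -(7/30)*log2(7/30) = 0.489892; -(1/5)*log2(1/5) = 0.464386; -(7/30)*log2(7/30) = 0.489892. H = 0.464386 + 0.387585 + 0.489892 + 0.464386 + 0.489892 = 2.2961

2.2961 bits


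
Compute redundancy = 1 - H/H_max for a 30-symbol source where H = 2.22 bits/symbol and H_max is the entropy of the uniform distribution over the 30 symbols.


H_max = log2(K) = log2(30) = 4.9069 bits/symbol. Redundancy = 1 - H/H_max = 1 - 2.22/4.9069 = 1 - 0.4524 = 0.5476

0.5476


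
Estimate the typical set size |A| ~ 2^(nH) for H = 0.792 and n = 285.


log2|A_typical| = nH = 285 * 0.792 = 225.72, so |A_typical| ~ 2^225.72 = 8.882e+67

8.882e+67


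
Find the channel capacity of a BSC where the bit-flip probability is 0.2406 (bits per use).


H(p) = -p*log2(p) - (1-p)*log2(1-p) = -0.2406*log2(0.2406) - 0.7594*log2(0.7594) = 0.494503 + 0.301534 = 0.796. C = 1 - H(p) = 1 - 0.796 = 0.204

0.204 bits


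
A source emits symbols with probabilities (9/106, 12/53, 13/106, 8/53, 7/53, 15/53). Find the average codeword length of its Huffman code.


Huffman construction (repeatedly merge the two least-probable nodes; each merge adds 1 bit to every symbol beneath it): 9/106 + 13/106 = 11/53; 7/53 + 8/53 = 15/53; 11/53 + 12/53 = 23/53; 15/53 + 15/53 = 30/53; 23/53 + 30/53 = 1. Resulting codeword lengths (in the order the probabilities were given): (3, 2, 3, 3, 3, 2). L_avg = sum(p_i * l_i) = 9/106*3 + 12/53*2 + 13/106*3 + 8/53*3 + 7/53*3 + 15/53*2 = 132/53 = 2.4906

2.4906 bits


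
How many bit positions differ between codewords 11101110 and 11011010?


Count differing positions: . . ^ ^ . ^ . . = 3 differences

3


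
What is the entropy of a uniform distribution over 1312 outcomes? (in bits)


H = log2(n) = log2(1312) = 10.3576

10.3576 bits


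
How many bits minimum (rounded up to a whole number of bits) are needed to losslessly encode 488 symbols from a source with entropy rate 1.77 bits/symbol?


Minimum bits >= n * H = 488 * 1.77 = 863.76, rounded up to a whole number of bits = 864

864 bits


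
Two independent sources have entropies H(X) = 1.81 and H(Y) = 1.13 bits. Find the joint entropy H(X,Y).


For independent variables, H(X,Y) = H(X) + H(Y) = 1.81 + 1.13 = 2.94

2.94 bits


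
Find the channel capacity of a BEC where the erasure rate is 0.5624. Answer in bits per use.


C = 1 - epsilon = 1 - 0.5624 = 0.4376

0.4376 bits


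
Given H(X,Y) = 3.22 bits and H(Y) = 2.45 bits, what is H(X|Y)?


H(X|Y) = H(X,Y) - H(Y) = 3.22 - 2.45 = 0.77

0.77 bits


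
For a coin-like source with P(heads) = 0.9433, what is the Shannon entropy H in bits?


H = -p*log2(p) - (1-p)*log2(1-p). -0.9433*log2(0.9433) = 0.079437; -0.0567*log2(0.0567) = 0.234767. H = 0.079437 + 0.234767 = 0.3142

0.3142 bits


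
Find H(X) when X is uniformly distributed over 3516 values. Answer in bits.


H = log2(n) = log2(3516) = 11.7797

11.7797 bits


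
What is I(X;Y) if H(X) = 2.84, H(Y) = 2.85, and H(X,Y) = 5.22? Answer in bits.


I(X;Y) = H(X) + H(Y) - H(X,Y) = 2.84 + 2.85 - 5.22 = 0.47

0.47 bits


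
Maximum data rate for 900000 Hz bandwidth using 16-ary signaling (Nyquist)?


Rate = 2 * B * log2(M) = 2 * 900000 * 4.0 = 7200000.0

7200000.0 bps


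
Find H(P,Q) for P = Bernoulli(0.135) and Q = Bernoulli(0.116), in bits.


H(P,Q) = -p*log2(q) - (1-p)*log2(1-q). -0.135*log2(0.116) = 0.419553; -0.865*log2(0.884) = 0.153868. H(P,Q) = 0.419553 + 0.153868 = 0.5734

0.5734 bits


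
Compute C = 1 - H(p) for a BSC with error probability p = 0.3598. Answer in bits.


H(p) = -p*log2(p) - (1-p)*log2(1-p) = -0.3598*log2(0.3598) - 0.6402*log2(0.6402) = 0.530609 + 0.411908 = 0.9425. C = 1 - H(p) = 1 - 0.9425 = 0.0575

0.0575 bits


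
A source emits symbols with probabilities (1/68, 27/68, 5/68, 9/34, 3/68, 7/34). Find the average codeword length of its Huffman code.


Huffman construction (repeatedly merge the two least-probable nodes; each merge adds 1 bit to every symbol beneath it): 1/68 + 3/68 = 1/17; 1/17 + 5/68 = 9/68; 9/68 + 7/34 = 23/68; 9/34 + 23/68 = 41/68; 27/68 + 41/68 = 1. Resulting codeword lengths (in the order the probabilities were given): (5, 1, 4, 2, 5, 3). L_avg = sum(p_i * l_i) = 1/68*5 + 27/68*1 + 5/68*4 + 9/34*2 + 3/68*5 + 7/34*3 = 145/68 = 2.1324

2.1324 bits


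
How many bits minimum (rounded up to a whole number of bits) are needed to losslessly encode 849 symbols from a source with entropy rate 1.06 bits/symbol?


Minimum bits >= n * H = 849 * 1.06 = 899.94, rounded up to a whole number of bits = 900

900 bits


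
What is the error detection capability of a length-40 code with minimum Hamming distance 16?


Detection capability = d_min - 1 = 16 - 1 = 15

15 errors


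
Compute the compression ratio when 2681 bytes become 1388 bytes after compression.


Ratio = original / compressed = 2681 / 1388 = 1.9316

1.9316


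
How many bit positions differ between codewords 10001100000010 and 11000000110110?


Count differing positions: . ^ . . ^ ^ . . ^ ^ . ^ . . = 6 differences

6


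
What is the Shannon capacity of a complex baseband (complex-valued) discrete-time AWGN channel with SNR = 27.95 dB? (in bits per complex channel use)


SNR_linear = 10^(27.95/10) = 623.7348; C = log2(1 + SNR_linear) = log2(1 + 623.7348) = 9.2871

9.2871 bits/channel use


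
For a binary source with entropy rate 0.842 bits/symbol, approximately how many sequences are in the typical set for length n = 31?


log2|A_typical| = nH = 31 * 0.842 = 26.102, so |A_typical| ~ 2^26.102 = 7.203e+07

7.203e+07


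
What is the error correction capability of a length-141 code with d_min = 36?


Correction capability = floor((d-1)/2) = floor((36-1)/2) = 17

17 errors


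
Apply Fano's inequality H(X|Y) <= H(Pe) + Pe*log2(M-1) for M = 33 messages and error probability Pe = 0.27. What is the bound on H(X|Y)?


H(Pe) = -Pe*log2(Pe) - (1-Pe)*log2(1-Pe) = -0.27*log2(0.27) - 0.73*log2(0.73) = 0.510022 + 0.331443 = 0.8415. Pe*log2(M-1) = 0.27*log2(32) = 1.350000. Bound = H(Pe) + Pe*log2(M-1) = 0.510022 + 0.331443 + 1.350000 = 2.1915

2.1915 bits


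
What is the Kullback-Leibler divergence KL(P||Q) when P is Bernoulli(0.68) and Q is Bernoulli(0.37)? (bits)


KL = p*log2(p/q) + (1-p)*log2((1-p)/(1-q)) = 0.68*log2(0.68/0.37) + 0.32*log2(0.32/0.63) = 0.2843

0.2843 bits


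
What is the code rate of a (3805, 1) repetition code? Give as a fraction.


Rate = k/n = 1/3805

1/3805


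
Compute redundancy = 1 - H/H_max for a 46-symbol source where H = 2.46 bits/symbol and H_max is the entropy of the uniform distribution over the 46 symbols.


H_max = log2(K) = log2(46) = 5.5236 bits/symbol. Redundancy = 1 - H/H_max = 1 - 2.46/5.5236 = 1 - 0.4454 = 0.5546

0.5546


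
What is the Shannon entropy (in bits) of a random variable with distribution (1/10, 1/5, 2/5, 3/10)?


H = -sum(p_i * log2(p_i)). Terms: -(1/10)*log2(1/10) = 0.332193; -(1/5)*log2(1/5) = 0.464386; -(2/5)*log2(2/5) = 0.528771; -(3/10)*log2(3/10) = 0.521090. H = 0.332193 + 0.464386 + 0.528771 + 0.521090 = 1.8464

1.8464 bits


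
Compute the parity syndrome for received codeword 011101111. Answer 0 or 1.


Syndrome = XOR of all bits = 0 XOR 1 XOR 1 XOR 1 XOR 0 XOR 1 XOR 1 XOR 1 XOR 1 = 1

1


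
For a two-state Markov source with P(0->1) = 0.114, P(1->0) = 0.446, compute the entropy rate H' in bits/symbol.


Stationary distribution: pi_0 = p10/(p01+p10) = 0.7964, pi_1 = 0.2036. Entropy rate H' = pi_0*H(p01) + pi_1*H(p10) = 0.7964*0.5119 + 0.2036*0.9916 = 0.6095

0.6095 bits/symbol


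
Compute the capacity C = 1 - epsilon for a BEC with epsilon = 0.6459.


C = 1 - epsilon = 1 - 0.6459 = 0.3541

0.3541 bits


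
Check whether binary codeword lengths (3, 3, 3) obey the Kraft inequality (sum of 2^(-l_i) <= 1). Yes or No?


Kraft sum = sum(2^(-l_i)) = 0.375, need <= 1. Result: satisfied (a binary prefix-free code with these lengths exists)

Yes


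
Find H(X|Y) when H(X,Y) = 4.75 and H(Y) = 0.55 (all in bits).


H(X|Y) = H(X,Y) - H(Y) = 4.75 - 0.55 = 4.2

4.2 bits


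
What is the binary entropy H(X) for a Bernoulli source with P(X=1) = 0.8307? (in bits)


H = -p*log2(p) - (1-p)*log2(1-p). -0.8307*log2(0.8307) = 0.222296; -0.1693*log2(0.1693) = 0.433805. H = 0.222296 + 0.433805 = 0.6561

0.6561 bits


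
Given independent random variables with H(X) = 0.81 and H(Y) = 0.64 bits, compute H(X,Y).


For independent variables, H(X,Y) = H(X) + H(Y) = 0.81 + 0.64 = 1.45

1.45 bits


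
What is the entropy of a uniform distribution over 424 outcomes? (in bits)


H = log2(n) = log2(424) = 8.7279

8.7279 bits


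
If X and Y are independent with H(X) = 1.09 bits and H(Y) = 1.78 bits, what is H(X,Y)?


For independent variables, H(X,Y) = H(X) + H(Y) = 1.09 + 1.78 = 2.87

2.87 bits


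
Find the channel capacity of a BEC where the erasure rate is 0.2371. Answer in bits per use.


C = 1 - epsilon = 1 - 0.2371 = 0.7629

0.7629 bits


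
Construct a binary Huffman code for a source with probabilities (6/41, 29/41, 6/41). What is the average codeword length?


Huffman construction (repeatedly merge the two least-probable nodes; each merge adds 1 bit to every symbol beneath it): 6/41 + 6/41 = 12/41; 12/41 + 29/41 = 1. Resulting codeword lengths (in the order the probabilities were given): (2, 1, 2). L_avg = sum(p_i * l_i) = 6/41*2 + 29/41*1 + 6/41*2 = 53/41 = 1.2927

1.2927 bits


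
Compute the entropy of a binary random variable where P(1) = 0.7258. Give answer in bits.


H = -p*log2(p) - (1-p)*log2(1-p). -0.7258*log2(0.7258) = 0.335578; -0.2742*log2(0.2742) = 0.511849. H = 0.335578 + 0.511849 = 0.8474

0.8474 bits


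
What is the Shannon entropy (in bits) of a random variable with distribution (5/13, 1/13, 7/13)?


H = -sum(p_i * log2(p_i)). Terms: -(5/13)*log2(5/13) = 0.530197; -(1/13)*log2(1/13) = 0.284649; -(7/13)*log2(7/13) = 0.480892. H = 0.530197 + 0.284649 + 0.480892 = 1.2957

1.2957 bits


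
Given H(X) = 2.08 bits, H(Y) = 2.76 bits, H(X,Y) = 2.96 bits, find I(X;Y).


I(X;Y) = H(X) + H(Y) - H(X,Y) = 2.08 + 2.76 - 2.96 = 1.88

1.88 bits


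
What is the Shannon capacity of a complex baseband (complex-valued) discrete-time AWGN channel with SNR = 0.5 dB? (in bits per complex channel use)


SNR_linear = 10^(0.5/10) = 1.122; C = log2(1 + SNR_linear) = log2(1 + 1.122) = 1.0854

1.0854 bits/channel use


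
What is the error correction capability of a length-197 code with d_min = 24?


Correction capability = floor((d-1)/2) = floor((24-1)/2) = 11

11 errors


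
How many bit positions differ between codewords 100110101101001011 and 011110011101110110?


Count differing positions: ^ ^ ^ . . . ^ ^ . . . . ^ ^ ^ ^ . ^ = 10 differences

10


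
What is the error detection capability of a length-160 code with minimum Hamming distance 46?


Detection capability = d_min - 1 = 46 - 1 = 45

45 errors


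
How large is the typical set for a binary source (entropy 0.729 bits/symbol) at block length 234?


log2|A_typical| = nH = 234 * 0.729 = 170.586, so |A_typical| ~ 2^170.586 = 2.246e+51

2.246e+51


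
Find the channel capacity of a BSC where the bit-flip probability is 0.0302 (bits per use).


H(p) = -p*log2(p) - (1-p)*log2(1-p) = -0.0302*log2(0.0302) - 0.9698*log2(0.9698) = 0.152489 + 0.042905 = 0.1954. C = 1 - H(p) = 1 - 0.1954 = 0.8046

0.8046 bits


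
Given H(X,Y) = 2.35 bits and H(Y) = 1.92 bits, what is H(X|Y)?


H(X|Y) = H(X,Y) - H(Y) = 2.35 - 1.92 = 0.43

0.43 bits


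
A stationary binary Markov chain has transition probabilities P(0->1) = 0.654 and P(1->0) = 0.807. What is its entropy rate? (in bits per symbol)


Stationary distribution: pi_0 = p10/(p01+p10) = 0.5524, pi_1 = 0.4476. Entropy rate H' = pi_0*H(p01) + pi_1*H(p10) = 0.5524*0.9304 + 0.4476*0.7077 = 0.8307

0.8307 bits/symbol


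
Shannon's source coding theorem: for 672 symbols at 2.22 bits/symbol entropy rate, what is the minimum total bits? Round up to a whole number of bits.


Minimum bits >= n * H = 672 * 2.22 = 1491.84, rounded up to a whole number of bits = 1492

1492 bits


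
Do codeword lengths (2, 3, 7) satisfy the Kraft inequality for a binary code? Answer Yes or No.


Kraft sum = sum(2^(-l_i)) = 0.3828, need <= 1. Result: satisfied (a binary prefix-free code with these lengths exists)

Yes


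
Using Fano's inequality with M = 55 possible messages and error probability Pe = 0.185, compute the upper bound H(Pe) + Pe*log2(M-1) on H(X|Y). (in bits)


H(Pe) = -Pe*log2(Pe) - (1-Pe)*log2(1-Pe) = -0.185*log2(0.185) - 0.815*log2(0.815) = 0.450365 + 0.240529 = 0.6909. Pe*log2(M-1) = 0.185*log2(54) = 1.064654. Bound = H(Pe) + Pe*log2(M-1) = 0.450365 + 0.240529 + 1.064654 = 1.7555

1.7555 bits


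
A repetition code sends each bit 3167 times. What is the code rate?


Rate = k/n = 1/3167

1/3167


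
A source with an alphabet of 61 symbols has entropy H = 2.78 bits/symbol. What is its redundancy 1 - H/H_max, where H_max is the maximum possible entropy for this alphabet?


H_max = log2(K) = log2(61) = 5.9307 bits/symbol. Redundancy = 1 - H/H_max = 1 - 2.78/5.9307 = 1 - 0.4687 = 0.5313

0.5313


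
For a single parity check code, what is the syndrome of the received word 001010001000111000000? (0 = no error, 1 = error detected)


Syndrome = XOR of all bits = 0 XOR 0 XOR 1 XOR 0 XOR 1 XOR 0 XOR 0 XOR 0 XOR 1 XOR 0 XOR 0 XOR 0 XOR 1 XOR 1 XOR 1 XOR 0 XOR 0 XOR 0 XOR 0 XOR 0 XOR 0 = 0

0


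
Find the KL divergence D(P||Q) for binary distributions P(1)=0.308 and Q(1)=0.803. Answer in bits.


KL = p*log2(p/q) + (1-p)*log2((1-p)/(1-q)) = 0.308*log2(0.308/0.803) + 0.692*log2(0.692/0.197) = 0.8285

0.8285 bits


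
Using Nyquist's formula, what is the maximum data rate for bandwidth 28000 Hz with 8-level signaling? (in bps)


Rate = 2 * B * log2(M) = 2 * 28000 * 3.0 = 168000.0

168000.0 bps


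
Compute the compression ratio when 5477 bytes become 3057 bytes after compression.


Ratio = original / compressed = 5477 / 3057 = 1.7916

1.7916


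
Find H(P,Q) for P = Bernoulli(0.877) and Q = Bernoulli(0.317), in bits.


H(P,Q) = -p*log2(q) - (1-p)*log2(1-q). -0.877*log2(0.317) = 1.453579; -0.123*log2(0.683) = 0.067655. H(P,Q) = 1.453579 + 0.067655 = 1.5212

1.5212 bits


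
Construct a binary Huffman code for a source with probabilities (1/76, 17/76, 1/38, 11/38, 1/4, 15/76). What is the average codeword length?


Huffman construction (repeatedly merge the two least-probable nodes; each merge adds 1 bit to every symbol beneath it): 1/76 + 1/38 = 3/76; 3/76 + 15/76 = 9/38; 17/76 + 9/38 = 35/76; 1/4 + 11/38 = 41/76; 35/76 + 41/76 = 1. Resulting codeword lengths (in the order the probabilities were given): (4, 2, 4, 2, 2, 3). L_avg = sum(p_i * l_i) = 1/76*4 + 17/76*2 + 1/38*4 + 11/38*2 + 1/4*2 + 15/76*3 = 173/76 = 2.2763

2.2763 bits


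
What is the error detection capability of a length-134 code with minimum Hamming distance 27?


Detection capability = d_min - 1 = 27 - 1 = 26

26 errors


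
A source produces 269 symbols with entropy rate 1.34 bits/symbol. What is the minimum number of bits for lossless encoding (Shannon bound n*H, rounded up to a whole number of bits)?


Minimum bits >= n * H = 269 * 1.34 = 360.46, rounded up to a whole number of bits = 361

361 bits


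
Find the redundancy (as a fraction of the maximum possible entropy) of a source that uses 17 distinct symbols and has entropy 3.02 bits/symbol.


H_max = log2(K) = log2(17) = 4.0875 bits/symbol. Redundancy = 1 - H/H_max = 1 - 3.02/4.0875 = 1 - 0.7388 = 0.2612

0.2612


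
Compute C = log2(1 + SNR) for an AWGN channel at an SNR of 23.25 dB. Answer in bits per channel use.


SNR_linear = 10^(23.25/10) = 211.3489; C = log2(1 + SNR_linear) = log2(1 + 211.3489) = 7.7303

7.7303 bits/channel use


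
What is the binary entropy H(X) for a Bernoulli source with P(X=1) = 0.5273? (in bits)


H = -p*log2(p) - (1-p)*log2(1-p). -0.5273*log2(0.5273) = 0.486858; -0.4727*log2(0.4727) = 0.510990. H = 0.486858 + 0.510990 = 0.9978

0.9978 bits


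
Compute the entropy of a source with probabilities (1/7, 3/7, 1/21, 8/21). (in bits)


H = -sum(p_i * log2(p_i)). Terms: -(1/7)*log2(1/7) = 0.401051; -(3/7)*log2(3/7) = 0.523882; -(1/21)*log2(1/21) = 0.209158; -(8/21)*log2(8/21) = 0.530407. H = 0.401051 + 0.523882 + 0.209158 + 0.530407 = 1.6645

1.6645 bits


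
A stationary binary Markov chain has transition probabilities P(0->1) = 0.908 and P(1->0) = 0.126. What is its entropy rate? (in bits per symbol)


Stationary distribution: pi_0 = p10/(p01+p10) = 0.1219, pi_1 = 0.8781. Entropy rate H' = pi_0*H(p01) + pi_1*H(p10) = 0.1219*0.4431 + 0.8781*0.5464 = 0.5338

0.5338 bits/symbol


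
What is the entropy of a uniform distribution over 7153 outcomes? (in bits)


H = log2(n) = log2(7153) = 12.8043

12.8043 bits
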